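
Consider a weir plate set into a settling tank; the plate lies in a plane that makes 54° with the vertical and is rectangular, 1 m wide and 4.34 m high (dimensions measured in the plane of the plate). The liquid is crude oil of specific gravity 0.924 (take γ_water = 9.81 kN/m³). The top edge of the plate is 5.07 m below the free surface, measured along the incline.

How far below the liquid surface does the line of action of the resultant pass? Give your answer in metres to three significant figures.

γ = 0.924 × 9.81 = 9.06444 kN/m³.
The plate makes 54° with the vertical, i.e. θ = 90° − 54° = 36° to the horizontal. Measuring y along the incline from the free-surface line, vertical depth h = y·sinθ with sinθ = 0.587785.
The centroid lies 4.34/2 = 2.17 m below the top edge, so y_c = 5.07 + 2.17 = 7.24 m and h_c = 7.24 × 0.587785 = 4.25556 m.
A = 1 × 4.34 = 4.34 m².
Resultant F = γ·h_c·A = 9.06444 × 4.25556 × 4.34 = 167.412 kN.
I_c = b·h³/12 = 1 × 4.34³/12 = 6.81221 m⁴.
Centre of pressure: y_p = y_c + I_c/(y_c·A) = 7.24 + 6.81221/(7.24 × 4.34) = 7.24 + 0.2168 = 7.4568 m along the plane.
Vertically, h_p = y_p·sinθ = 7.4568 × 0.587785 = 4.383 m.

h_p = 4.38 m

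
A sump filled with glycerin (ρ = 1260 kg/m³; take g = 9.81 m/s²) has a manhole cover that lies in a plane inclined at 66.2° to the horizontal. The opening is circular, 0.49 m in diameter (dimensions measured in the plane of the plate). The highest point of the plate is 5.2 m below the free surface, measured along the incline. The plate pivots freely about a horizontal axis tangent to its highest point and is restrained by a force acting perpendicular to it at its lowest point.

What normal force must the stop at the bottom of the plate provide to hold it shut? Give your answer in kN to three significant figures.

γ = ρg = 1260 × 9.81 / 1000 = 12.3606 kN/m³.
Let θ = 66.2° be the plate's angle to the horizontal; measure y along the incline from where the plane meets the free surface. Vertical depth h = y·sinθ with sinθ = 0.914960.
The centroid is at the centre, 0.245 m below the top of the plate, so y_c = 5.2 + 0.245 = 5.445 m and h_c = 5.445 × 0.914960 = 4.98196 m.
A = π(0.245)² = 0.188574 m².
Resultant F = γ·h_c·A = 12.3606 × 4.98196 × 0.188574 = 11.6124 kN.
I_c = πr⁴/4 = π × 0.245⁴/4 = 0.00282979 m⁴.
Centre of pressure: y_p = y_c + I_c/(y_c·A) = 5.445 + 0.00282979/(5.445 × 0.188574) = 5.445 + 0.00275597 = 5.44776 m along the plane.
The resultant acts 0.245 + 0.00275597 = 0.247756 m (along the plate) below the hinge at the top edge, so the moment about the hinge is M = F × 0.247756 = 11.6124 × 0.247756 = 2.87704 kN·m.
A normal force at the bottom, 0.49 m from the hinge, must supply this moment: P = 2.87704/0.49 = 5.87151 kN.

P ≈ 5.87 kN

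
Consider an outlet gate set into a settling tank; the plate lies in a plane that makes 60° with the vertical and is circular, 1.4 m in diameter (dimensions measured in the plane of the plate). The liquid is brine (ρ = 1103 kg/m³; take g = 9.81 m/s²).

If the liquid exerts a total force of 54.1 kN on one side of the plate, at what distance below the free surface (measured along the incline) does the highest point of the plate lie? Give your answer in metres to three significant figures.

y_top ≈ 5.80 m

γ = ρg = 1103 × 9.81 / 1000 = 10.82043 kN/m³.
A = π(0.7)² = 1.53938 m².
From F = γ·h_c·A, the centroid depth is h_c = 54.1/(10.82043 × 1.53938) = 3.24793 m.
The plate makes 60° with the vertical, i.e. θ = 90° − 60° = 30° to the horizontal. Measuring y along the incline from the free-surface line, vertical depth h = y·sinθ with sinθ = 0.500000.
Along the incline, y_c = h_c/sinθ = 3.24793/0.500000 = 6.49586 m.
The centroid is at the centre, 0.7 m below the top of the plate, so the highest point sits at y_top = 6.49586 − 0.7 = 5.79586 m along the incline.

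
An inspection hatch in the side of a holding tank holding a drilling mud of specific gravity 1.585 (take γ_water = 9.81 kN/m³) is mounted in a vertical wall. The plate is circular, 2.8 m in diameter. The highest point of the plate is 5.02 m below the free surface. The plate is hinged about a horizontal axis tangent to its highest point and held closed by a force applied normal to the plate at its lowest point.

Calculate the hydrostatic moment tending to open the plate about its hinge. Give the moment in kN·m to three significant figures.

M ≈ 907 kN·m

γ = 1.585 × 9.81 = 15.54885 kN/m³.
The centroid is at the centre, 1.4 m below the top of the plate, so the centroid depth is h_c = 5.02 + 1.4 = 6.42 m.
A = π(1.4)² = 6.15752 m².
Resultant F = γ·h_c·A = 15.54885 × 6.42 × 6.15752 = 614.666 kN.
I_c = πr⁴/4 = π × 1.4⁴/4 = 3.01719 m⁴.
Centre of pressure: y_p = y_c + I_c/(y_c·A) = 6.42 + 3.01719/(6.42 × 6.15752) = 6.42 + 0.0763241 = 6.49632 m along the plane.
The resultant acts 1.4 + 0.0763241 = 1.47632 m (along the plate) below the hinge at the top edge, so the moment about the hinge is M = F × 1.47632 = 614.666 × 1.47632 = 907.444 kN·m.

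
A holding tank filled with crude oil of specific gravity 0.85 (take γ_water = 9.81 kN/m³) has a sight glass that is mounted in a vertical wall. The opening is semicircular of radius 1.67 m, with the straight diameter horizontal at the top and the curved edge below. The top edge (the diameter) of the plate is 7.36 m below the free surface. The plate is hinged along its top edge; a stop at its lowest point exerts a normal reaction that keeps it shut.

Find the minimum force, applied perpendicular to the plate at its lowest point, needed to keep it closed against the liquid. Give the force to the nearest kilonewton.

P ≈ 129 kN

γ = 0.85 × 9.81 = 8.3385 kN/m³.
The centroid of a semicircle lies 4r/(3π) = 0.70877 m from the diameter, here below the top edge, so the centroid depth is h_c = 7.36 + 0.70877 = 8.06877 m.
A = πr²/2 = π × 1.67²/2 = 4.38079 m².
Resultant F = γ·h_c·A = 8.3385 × 8.06877 × 4.38079 = 294.746 kN.
I_c = (π/8 − 8/(9π))·r⁴ = 0.109757 × 1.67⁴ = 0.853686 m⁴.
Centre of pressure: y_p = y_c + I_c/(y_c·A) = 8.06877 + 0.853686/(8.06877 × 4.38079) = 8.06877 + 0.0241512 = 8.09292 m along the plane.
The resultant acts 0.70877 + 0.0241512 = 0.732921 m (along the plate) below the hinge at the top edge, so the moment about the hinge is M = F × 0.732921 = 294.746 × 0.732921 = 216.026 kN·m.
A normal force at the bottom, 1.67 m from the hinge, must supply this moment: P = 216.026/1.67 = 129.357 kN.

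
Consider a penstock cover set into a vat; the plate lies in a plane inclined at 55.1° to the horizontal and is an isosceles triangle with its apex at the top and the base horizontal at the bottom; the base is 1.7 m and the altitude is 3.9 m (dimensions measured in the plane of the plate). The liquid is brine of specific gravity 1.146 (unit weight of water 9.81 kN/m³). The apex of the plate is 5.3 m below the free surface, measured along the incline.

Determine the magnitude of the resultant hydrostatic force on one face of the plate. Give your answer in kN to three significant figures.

F ≈ 241 kN

γ = 1.146 × 9.81 = 11.24226 kN/m³.
Let θ = 55.1° be the plate's angle to the horizontal; measure y along the incline from where the plane meets the free surface. Vertical depth h = y·sinθ with sinθ = 0.820152.
With the apex up, the centroid sits 2h/3 = 2 × 3.9/3 = 2.6 m below the apex, so y_c = 5.3 + 2.6 = 7.9 m and h_c = 7.9 × 0.820152 = 6.4792 m.
A = ½ × 1.7 × 3.9 = 3.315 m².
Resultant F = γ·h_c·A = 11.24226 × 6.4792 × 3.315 = 241.467 kN.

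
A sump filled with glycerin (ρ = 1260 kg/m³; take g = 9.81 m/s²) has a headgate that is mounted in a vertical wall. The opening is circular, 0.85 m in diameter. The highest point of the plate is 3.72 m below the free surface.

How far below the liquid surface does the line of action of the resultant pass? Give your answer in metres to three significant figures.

h_p = 4.16 m

γ = ρg = 1260 × 9.81 / 1000 = 12.3606 kN/m³.
The centroid is at the centre, 0.425 m below the top of the plate, so the centroid depth is h_c = 3.72 + 0.425 = 4.145 m.
A = π(0.425)² = 0.56745 m².
Resultant F = γ·h_c·A = 12.3606 × 4.145 × 0.56745 = 29.0731 kN.
I_c = πr⁴/4 = π × 0.425⁴/4 = 0.0256239 m⁴.
Centre of pressure: y_p = y_c + I_c/(y_c·A) = 4.145 + 0.0256239/(4.145 × 0.56745) = 4.145 + 0.0108941 = 4.15589 m along the plane.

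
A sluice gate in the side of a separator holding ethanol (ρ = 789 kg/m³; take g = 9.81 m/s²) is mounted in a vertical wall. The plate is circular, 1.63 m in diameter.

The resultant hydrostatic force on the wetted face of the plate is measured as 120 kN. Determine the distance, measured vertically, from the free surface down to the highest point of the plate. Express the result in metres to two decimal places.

γ = ρg = 789 × 9.81 / 1000 = 7.74009 kN/m³.
A = π(0.815)² = 2.08672 m².
From F = γ·h_c·A, the centroid depth is h_c = 120/(7.74009 × 2.08672) = 7.4297 m.
The centroid is at the centre, 0.815 m below the top of the plate, so the highest point sits at h_top = 7.4297 − 0.815 = 6.6147 m below the surface.

d_top ≈ 6.61 m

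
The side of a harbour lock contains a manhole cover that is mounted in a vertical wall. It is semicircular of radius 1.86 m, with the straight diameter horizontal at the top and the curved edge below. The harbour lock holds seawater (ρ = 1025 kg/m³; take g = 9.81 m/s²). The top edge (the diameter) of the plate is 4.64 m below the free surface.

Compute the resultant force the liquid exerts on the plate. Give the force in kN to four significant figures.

γ = ρg = 1025 × 9.81 / 1000 = 10.05525 kN/m³.
The centroid of a semicircle lies 4r/(3π) = 0.789409 m from the diameter, here below the top edge, so the centroid depth is h_c = 4.64 + 0.789409 = 5.42941 m.
A = πr²/2 = π × 1.86²/2 = 5.43433 m².
Resultant F = γ·h_c·A = 10.05525 × 5.42941 × 5.43433 = 296.682 kN.

F ≈ 296.7 kN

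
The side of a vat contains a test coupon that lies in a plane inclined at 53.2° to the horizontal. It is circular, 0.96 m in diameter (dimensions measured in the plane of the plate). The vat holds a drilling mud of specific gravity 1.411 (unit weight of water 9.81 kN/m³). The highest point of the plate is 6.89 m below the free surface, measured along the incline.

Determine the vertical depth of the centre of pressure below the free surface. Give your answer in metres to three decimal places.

γ = 1.411 × 9.81 = 13.84191 kN/m³.
Let θ = 53.2° be the plate's angle to the horizontal; measure y along the incline from where the plane meets the free surface. Vertical depth h = y·sinθ with sinθ = 0.800731.
The centroid is at the centre, 0.48 m below the top of the plate, so y_c = 6.89 + 0.48 = 7.37 m and h_c = 7.37 × 0.800731 = 5.90139 m.
A = π(0.48)² = 0.723823 m².
Resultant F = γ·h_c·A = 13.84191 × 5.90139 × 0.723823 = 59.1266 kN.
I_c = πr⁴/4 = π × 0.48⁴/4 = 0.0416922 m⁴.
Centre of pressure: y_p = y_c + I_c/(y_c·A) = 7.37 + 0.0416922/(7.37 × 0.723823) = 7.37 + 0.00781547 = 7.37782 m along the plane.
Vertically, h_p = y_p·sinθ = 7.37782 × 0.800731 = 5.90765 m.

h_p = 5.908 m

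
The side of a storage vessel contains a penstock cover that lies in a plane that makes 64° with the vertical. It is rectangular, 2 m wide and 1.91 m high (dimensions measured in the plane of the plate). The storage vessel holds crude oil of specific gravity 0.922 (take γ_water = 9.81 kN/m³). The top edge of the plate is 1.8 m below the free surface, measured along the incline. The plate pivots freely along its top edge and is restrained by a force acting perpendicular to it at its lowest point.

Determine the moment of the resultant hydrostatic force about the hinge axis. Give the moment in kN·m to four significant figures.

γ = 0.922 × 9.81 = 9.04482 kN/m³.
The plate makes 64° with the vertical, i.e. θ = 90° − 64° = 26° to the horizontal. Measuring y along the incline from the free-surface line, vertical depth h = y·sinθ with sinθ = 0.438371.
The centroid lies 1.91/2 = 0.955 m below the top edge, so y_c = 1.8 + 0.955 = 2.755 m and h_c = 2.755 × 0.438371 = 1.20771 m.
A = 2 × 1.91 = 3.82 m².
Resultant F = γ·h_c·A = 9.04482 × 1.20771 × 3.82 = 41.7278 kN.
I_c = b·h³/12 = 2 × 1.91³/12 = 1.16131 m⁴.
Centre of pressure: y_p = y_c + I_c/(y_c·A) = 2.755 + 1.16131/(2.755 × 3.82) = 2.755 + 0.110348 = 2.86535 m along the plane.
The resultant acts 0.955 + 0.110348 = 1.06535 m (along the plate) below the hinge at the top edge, so the moment about the hinge is M = F × 1.06535 = 41.7278 × 1.06535 = 44.4547 kN·m.

M ≈ 44.45 kN·m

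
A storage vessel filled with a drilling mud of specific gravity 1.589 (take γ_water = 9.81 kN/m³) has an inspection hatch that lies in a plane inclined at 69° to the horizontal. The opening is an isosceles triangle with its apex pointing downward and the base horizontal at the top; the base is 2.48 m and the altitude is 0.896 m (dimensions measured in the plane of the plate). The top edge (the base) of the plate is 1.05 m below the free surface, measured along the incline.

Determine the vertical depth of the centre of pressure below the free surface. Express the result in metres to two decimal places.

h_p = 1.29 m

γ = 1.589 × 9.81 = 15.58809 kN/m³.
Let θ = 69° be the plate's angle to the horizontal; measure y along the incline from where the plane meets the free surface. Vertical depth h = y·sinθ with sinθ = 0.933580.
With the apex down, the centroid sits h/3 = 0.896/3 = 0.298667 m below the base (the top edge), so y_c = 1.05 + 0.298667 = 1.34867 m and h_c = 1.34867 × 0.933580 = 1.25909 m.
A = ½ × 2.48 × 0.896 = 1.11104 m².
Resultant F = γ·h_c·A = 15.58809 × 1.25909 × 1.11104 = 21.8062 kN.
I_c = b·h³/36 = 2.48 × 0.896³/36 = 0.0495534 m⁴.
Centre of pressure: y_p = y_c + I_c/(y_c·A) = 1.34867 + 0.0495534/(1.34867 × 1.11104) = 1.34867 + 0.0330703 = 1.38174 m along the plane.
Vertically, h_p = y_p·sinθ = 1.38174 × 0.933580 = 1.28996 m.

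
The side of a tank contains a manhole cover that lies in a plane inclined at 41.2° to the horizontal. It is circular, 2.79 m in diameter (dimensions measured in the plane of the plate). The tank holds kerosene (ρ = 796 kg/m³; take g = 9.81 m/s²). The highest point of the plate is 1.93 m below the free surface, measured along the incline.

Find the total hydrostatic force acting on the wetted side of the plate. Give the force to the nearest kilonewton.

F ≈ 105 kN

γ = ρg = 796 × 9.81 / 1000 = 7.80876 kN/m³.
Let θ = 41.2° be the plate's angle to the horizontal; measure y along the incline from where the plane meets the free surface. Vertical depth h = y·sinθ with sinθ = 0.658689.
The centroid is at the centre, 1.395 m below the top of the plate, so y_c = 1.93 + 1.395 = 3.325 m and h_c = 3.325 × 0.658689 = 2.19014 m.
A = π(1.395)² = 6.11362 m².
Resultant F = γ·h_c·A = 7.80876 × 2.19014 × 6.11362 = 104.557 kN.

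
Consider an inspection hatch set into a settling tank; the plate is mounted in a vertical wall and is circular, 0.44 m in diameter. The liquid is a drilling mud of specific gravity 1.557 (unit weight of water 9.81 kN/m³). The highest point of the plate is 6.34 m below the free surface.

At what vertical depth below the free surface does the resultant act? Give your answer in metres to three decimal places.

h_p = 6.562 m

γ = 1.557 × 9.81 = 15.27417 kN/m³.
The centroid is at the centre, 0.22 m below the top of the plate, so the centroid depth is h_c = 6.34 + 0.22 = 6.56 m.
A = π(0.22)² = 0.152053 m².
Resultant F = γ·h_c·A = 15.27417 × 6.56 × 0.152053 = 15.2355 kN.
I_c = πr⁴/4 = π × 0.22⁴/4 = 0.00183984 m⁴.
Centre of pressure: y_p = y_c + I_c/(y_c·A) = 6.56 + 0.00183984/(6.56 × 0.152053) = 6.56 + 0.00184451 = 6.56184 m along the plane.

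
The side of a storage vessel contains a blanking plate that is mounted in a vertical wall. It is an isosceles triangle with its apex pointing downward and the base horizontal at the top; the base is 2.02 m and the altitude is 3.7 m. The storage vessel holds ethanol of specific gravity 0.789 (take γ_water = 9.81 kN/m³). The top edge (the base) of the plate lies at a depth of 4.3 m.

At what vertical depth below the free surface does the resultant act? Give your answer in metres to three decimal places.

h_p = 5.671 m

γ = 0.789 × 9.81 = 7.74009 kN/m³.
With the apex down, the centroid sits h/3 = 3.7/3 = 1.23333 m below the base (the top edge), so the centroid depth is h_c = 4.3 + 1.23333 = 5.53333 m.
A = ½ × 2.02 × 3.7 = 3.737 m².
Resultant F = γ·h_c·A = 7.74009 × 5.53333 × 3.737 = 160.05 kN.
I_c = b·h³/36 = 2.02 × 3.7³/36 = 2.8422 m⁴.
Centre of pressure: y_p = y_c + I_c/(y_c·A) = 5.53333 + 2.8422/(5.53333 × 3.737) = 5.53333 + 0.13745 = 5.67078 m along the plane.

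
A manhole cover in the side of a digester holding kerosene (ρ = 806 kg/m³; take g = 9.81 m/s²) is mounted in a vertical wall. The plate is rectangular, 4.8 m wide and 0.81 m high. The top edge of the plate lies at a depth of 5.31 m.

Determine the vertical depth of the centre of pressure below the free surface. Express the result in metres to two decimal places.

γ = ρg = 806 × 9.81 / 1000 = 7.90686 kN/m³.
The centroid lies 0.81/2 = 0.405 m below the top edge, so the centroid depth is h_c = 5.31 + 0.405 = 5.715 m.
A = 4.8 × 0.81 = 3.888 m².
Resultant F = γ·h_c·A = 7.90686 × 5.715 × 3.888 = 175.69 kN.
I_c = b·h³/12 = 4.8 × 0.81³/12 = 0.212576 m⁴.
Centre of pressure: y_p = y_c + I_c/(y_c·A) = 5.715 + 0.212576/(5.715 × 3.888) = 5.715 + 0.00956691 = 5.72457 m along the plane.

h_p = 5.72 m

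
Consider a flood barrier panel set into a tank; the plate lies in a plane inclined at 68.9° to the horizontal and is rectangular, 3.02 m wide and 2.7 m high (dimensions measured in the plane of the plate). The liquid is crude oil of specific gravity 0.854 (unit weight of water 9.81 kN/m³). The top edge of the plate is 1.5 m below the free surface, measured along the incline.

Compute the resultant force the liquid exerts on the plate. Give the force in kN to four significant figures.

F ≈ 181.6 kN

γ = 0.854 × 9.81 = 8.37774 kN/m³.
Let θ = 68.9° be the plate's angle to the horizontal; measure y along the incline from where the plane meets the free surface. Vertical depth h = y·sinθ with sinθ = 0.932954.
The centroid lies 2.7/2 = 1.35 m below the top edge, so y_c = 1.5 + 1.35 = 2.85 m and h_c = 2.85 × 0.932954 = 2.65892 m.
A = 3.02 × 2.7 = 8.154 m².
Resultant F = γ·h_c·A = 8.37774 × 2.65892 × 8.154 = 181.636 kN.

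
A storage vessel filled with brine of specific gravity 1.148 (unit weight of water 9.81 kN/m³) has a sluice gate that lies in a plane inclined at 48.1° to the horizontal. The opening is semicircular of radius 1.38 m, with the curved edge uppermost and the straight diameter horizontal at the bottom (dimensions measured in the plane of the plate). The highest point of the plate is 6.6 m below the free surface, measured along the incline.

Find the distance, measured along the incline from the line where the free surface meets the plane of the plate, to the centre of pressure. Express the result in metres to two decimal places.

y_p = 7.41 m

γ = 1.148 × 9.81 = 11.26188 kN/m³.
Let θ = 48.1° be the plate's angle to the horizontal; measure y along the incline from where the plane meets the free surface. Vertical depth h = y·sinθ with sinθ = 0.744312.
The centroid lies 4r/(3π) = 0.58569 m above the diameter, so r − 4r/(3π) = 1.38 − 0.58569 = 0.79431 m below the topmost point, so y_c = 6.6 + 0.79431 = 7.39431 m and h_c = 7.39431 × 0.744312 = 5.50367 m.
A = πr²/2 = π × 1.38²/2 = 2.99142 m².
Resultant F = γ·h_c·A = 11.26188 × 5.50367 × 2.99142 = 185.413 kN.
I_c = (π/8 − 8/(9π))·r⁴ = 0.109757 × 1.38⁴ = 0.39806 m⁴.
Centre of pressure: y_p = y_c + I_c/(y_c·A) = 7.39431 + 0.39806/(7.39431 × 2.99142) = 7.39431 + 0.0179959 = 7.41231 m along the plane.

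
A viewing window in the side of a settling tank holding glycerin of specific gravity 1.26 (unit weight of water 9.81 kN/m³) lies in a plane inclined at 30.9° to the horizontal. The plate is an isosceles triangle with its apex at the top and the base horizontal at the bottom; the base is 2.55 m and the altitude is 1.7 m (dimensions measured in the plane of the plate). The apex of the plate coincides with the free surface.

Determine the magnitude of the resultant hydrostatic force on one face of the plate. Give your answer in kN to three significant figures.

F ≈ 15.6 kN

γ = 1.26 × 9.81 = 12.3606 kN/m³.
Let θ = 30.9° be the plate's angle to the horizontal; measure y along the incline from where the plane meets the free surface. Vertical depth h = y·sinθ with sinθ = 0.513541.
With the apex up, the centroid sits 2h/3 = 2 × 1.7/3 = 1.13333 m below the apex, so y_c = 1.13333 m and h_c = 1.13333 × 0.513541 = 0.582011 m.
A = ½ × 2.55 × 1.7 = 2.1675 m².
Resultant F = γ·h_c·A = 12.3606 × 0.582011 × 2.1675 = 15.593 kN.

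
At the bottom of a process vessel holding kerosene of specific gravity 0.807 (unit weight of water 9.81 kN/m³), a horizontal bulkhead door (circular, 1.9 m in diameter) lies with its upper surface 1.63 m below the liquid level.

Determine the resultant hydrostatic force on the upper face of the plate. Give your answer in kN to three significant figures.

F ≈ 36.6 kN

γ = 0.807 × 9.81 = 7.91667 kN/m³.
The plate is horizontal, so pressure is uniform at p = γ·h = 7.91667 × 1.63 = 12.9042 kN/m².
A = π(0.95)² = 2.83529 m².
F = p·A = 12.9042 × 2.83529 = 36.5871 kN.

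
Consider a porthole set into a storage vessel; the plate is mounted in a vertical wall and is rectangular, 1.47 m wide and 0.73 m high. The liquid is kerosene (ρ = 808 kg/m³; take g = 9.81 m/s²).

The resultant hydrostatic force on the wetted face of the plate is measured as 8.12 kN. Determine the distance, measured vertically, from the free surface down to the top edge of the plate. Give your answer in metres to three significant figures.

d_top ≈ 0.590 m

γ = ρg = 808 × 9.81 / 1000 = 7.92648 kN/m³.
A = 1.47 × 0.73 = 1.0731 m².
From F = γ·h_c·A, the centroid depth is h_c = 8.12/(7.92648 × 1.0731) = 0.954631 m.
The centroid lies 0.73/2 = 0.365 m below the top edge, so the top edge sits at h_top = 0.954631 − 0.365 = 0.589631 m below the surface.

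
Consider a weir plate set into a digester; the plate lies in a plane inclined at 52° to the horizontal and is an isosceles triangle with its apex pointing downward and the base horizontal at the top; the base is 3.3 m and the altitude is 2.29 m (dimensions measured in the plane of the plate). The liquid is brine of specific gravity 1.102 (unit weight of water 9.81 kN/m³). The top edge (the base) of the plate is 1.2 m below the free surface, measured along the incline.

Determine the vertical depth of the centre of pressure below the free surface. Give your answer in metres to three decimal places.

γ = 1.102 × 9.81 = 10.81062 kN/m³.
Let θ = 52° be the plate's angle to the horizontal; measure y along the incline from where the plane meets the free surface. Vertical depth h = y·sinθ with sinθ = 0.788011.
With the apex down, the centroid sits h/3 = 2.29/3 = 0.763333 m below the base (the top edge), so y_c = 1.2 + 0.763333 = 1.96333 m and h_c = 1.96333 × 0.788011 = 1.54713 m.
A = ½ × 3.3 × 2.29 = 3.7785 m².
Resultant F = γ·h_c·A = 10.81062 × 1.54713 × 3.7785 = 63.1971 kN.
I_c = b·h³/36 = 3.3 × 2.29³/36 = 1.10082 m⁴.
Centre of pressure: y_p = y_c + I_c/(y_c·A) = 1.96333 + 1.10082/(1.96333 × 3.7785) = 1.96333 + 0.14839 = 2.11172 m along the plane.
Vertically, h_p = y_p·sinθ = 2.11172 × 0.788011 = 1.66406 m.

h_p = 1.664 m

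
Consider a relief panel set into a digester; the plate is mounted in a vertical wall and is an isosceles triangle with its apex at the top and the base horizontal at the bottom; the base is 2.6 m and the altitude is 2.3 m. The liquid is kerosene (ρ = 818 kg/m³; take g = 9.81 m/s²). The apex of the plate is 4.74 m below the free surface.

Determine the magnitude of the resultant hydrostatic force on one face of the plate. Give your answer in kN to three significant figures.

γ = ρg = 818 × 9.81 / 1000 = 8.02458 kN/m³.
With the apex up, the centroid sits 2h/3 = 2 × 2.3/3 = 1.53333 m below the apex, so the centroid depth is h_c = 4.74 + 1.53333 = 6.27333 m.
A = ½ × 2.6 × 2.3 = 2.99 m².
Resultant F = γ·h_c·A = 8.02458 × 6.27333 × 2.99 = 150.519 kN.

F ≈ 151 kN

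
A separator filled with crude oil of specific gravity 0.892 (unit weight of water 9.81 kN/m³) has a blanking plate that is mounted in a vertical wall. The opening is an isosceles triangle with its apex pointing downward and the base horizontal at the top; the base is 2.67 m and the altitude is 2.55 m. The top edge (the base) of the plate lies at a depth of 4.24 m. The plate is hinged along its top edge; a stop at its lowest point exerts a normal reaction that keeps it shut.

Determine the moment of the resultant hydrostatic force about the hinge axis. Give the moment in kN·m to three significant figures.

M ≈ 140 kN·m

γ = 0.892 × 9.81 = 8.75052 kN/m³.
With the apex down, the centroid sits h/3 = 2.55/3 = 0.85 m below the base (the top edge), so the centroid depth is h_c = 4.24 + 0.85 = 5.09 m.
A = ½ × 2.67 × 2.55 = 3.40425 m².
Resultant F = γ·h_c·A = 8.75052 × 5.09 × 3.40425 = 151.626 kN.
I_c = b·h³/36 = 2.67 × 2.55³/36 = 1.22979 m⁴.
Centre of pressure: y_p = y_c + I_c/(y_c·A) = 5.09 + 1.22979/(5.09 × 3.40425) = 5.09 + 0.0709728 = 5.16097 m along the plane.
The resultant acts 0.85 + 0.0709728 = 0.920973 m (along the plate) below the hinge at the top edge, so the moment about the hinge is M = F × 0.920973 = 151.626 × 0.920973 = 139.643 kN·m.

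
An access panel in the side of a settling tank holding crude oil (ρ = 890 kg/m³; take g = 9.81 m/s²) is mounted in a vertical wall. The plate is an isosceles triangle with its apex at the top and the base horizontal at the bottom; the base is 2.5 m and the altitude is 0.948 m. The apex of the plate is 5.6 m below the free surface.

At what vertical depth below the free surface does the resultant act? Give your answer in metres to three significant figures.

γ = ρg = 890 × 9.81 / 1000 = 8.7309 kN/m³.
With the apex up, the centroid sits 2h/3 = 2 × 0.948/3 = 0.632 m below the apex, so the centroid depth is h_c = 5.6 + 0.632 = 6.232 m.
A = ½ × 2.5 × 0.948 = 1.185 m².
Resultant F = γ·h_c·A = 8.7309 × 6.232 × 1.185 = 64.477 kN.
I_c = b·h³/36 = 2.5 × 0.948³/36 = 0.0591647 m⁴.
Centre of pressure: y_p = y_c + I_c/(y_c·A) = 6.232 + 0.0591647/(6.232 × 1.185) = 6.232 + 0.00801156 = 6.24001 m along the plane.

h_p = 6.24 m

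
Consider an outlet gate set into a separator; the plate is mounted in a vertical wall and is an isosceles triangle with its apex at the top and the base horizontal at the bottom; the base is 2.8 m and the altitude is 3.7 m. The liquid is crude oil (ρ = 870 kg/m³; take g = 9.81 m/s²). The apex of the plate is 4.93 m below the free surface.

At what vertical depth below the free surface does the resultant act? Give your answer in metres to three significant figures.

γ = ρg = 870 × 9.81 / 1000 = 8.5347 kN/m³.
With the apex up, the centroid sits 2h/3 = 2 × 3.7/3 = 2.46667 m below the apex, so the centroid depth is h_c = 4.93 + 2.46667 = 7.39667 m.
A = ½ × 2.8 × 3.7 = 5.18 m².
Resultant F = γ·h_c·A = 8.5347 × 7.39667 × 5.18 = 327.005 kN.
I_c = b·h³/36 = 2.8 × 3.7³/36 = 3.93968 m⁴.
Centre of pressure: y_p = y_c + I_c/(y_c·A) = 7.39667 + 3.93968/(7.39667 × 5.18) = 7.39667 + 0.102824 = 7.49949 m along the plane.

h_p = 7.50 m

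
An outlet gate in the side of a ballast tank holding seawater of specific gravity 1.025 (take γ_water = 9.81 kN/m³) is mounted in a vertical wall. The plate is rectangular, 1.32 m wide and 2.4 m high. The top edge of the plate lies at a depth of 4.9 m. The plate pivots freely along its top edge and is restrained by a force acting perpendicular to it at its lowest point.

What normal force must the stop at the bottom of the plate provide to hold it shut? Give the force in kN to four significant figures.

P ≈ 103.5 kN

γ = 1.025 × 9.81 = 10.05525 kN/m³.
The centroid lies 2.4/2 = 1.2 m below the top edge, so the centroid depth is h_c = 4.9 + 1.2 = 6.1 m.
A = 1.32 × 2.4 = 3.168 m².
Resultant F = γ·h_c·A = 10.05525 × 6.1 × 3.168 = 194.316 kN.
I_c = b·h³/12 = 1.32 × 2.4³/12 = 1.52064 m⁴.
Centre of pressure: y_p = y_c + I_c/(y_c·A) = 6.1 + 1.52064/(6.1 × 3.168) = 6.1 + 0.0786885 = 6.17869 m along the plane.
The resultant acts 1.2 + 0.0786885 = 1.27869 m (along the plate) below the hinge at the top edge, so the moment about the hinge is M = F × 1.27869 = 194.316 × 1.27869 = 248.47 kN·m.
A normal force at the bottom, 2.4 m from the hinge, must supply this moment: P = 248.47/2.4 = 103.529 kN.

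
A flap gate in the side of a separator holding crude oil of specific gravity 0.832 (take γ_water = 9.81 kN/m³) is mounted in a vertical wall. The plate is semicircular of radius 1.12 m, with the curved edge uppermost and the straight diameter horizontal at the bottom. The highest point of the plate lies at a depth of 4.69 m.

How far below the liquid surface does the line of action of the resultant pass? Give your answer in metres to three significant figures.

γ = 0.832 × 9.81 = 8.16192 kN/m³.
The centroid lies 4r/(3π) = 0.475343 m above the diameter, so r − 4r/(3π) = 1.12 − 0.475343 = 0.644657 m below the topmost point, so the centroid depth is h_c = 4.69 + 0.644657 = 5.33466 m.
A = πr²/2 = π × 1.12²/2 = 1.97041 m².
Resultant F = γ·h_c·A = 8.16192 × 5.33466 × 1.97041 = 85.7938 kN.
I_c = (π/8 − 8/(9π))·r⁴ = 0.109757 × 1.12⁴ = 0.172705 m⁴.
Centre of pressure: y_p = y_c + I_c/(y_c·A) = 5.33466 + 0.172705/(5.33466 × 1.97041) = 5.33466 + 0.0164302 = 5.35109 m along the plane.

h_p = 5.35 m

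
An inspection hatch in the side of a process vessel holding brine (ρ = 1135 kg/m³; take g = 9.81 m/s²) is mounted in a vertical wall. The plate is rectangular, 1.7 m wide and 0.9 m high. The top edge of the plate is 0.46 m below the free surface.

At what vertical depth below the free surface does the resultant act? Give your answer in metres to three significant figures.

γ = ρg = 1135 × 9.81 / 1000 = 11.13435 kN/m³.
The centroid lies 0.9/2 = 0.45 m below the top edge, so the centroid depth is h_c = 0.46 + 0.45 = 0.91 m.
A = 1.7 × 0.9 = 1.53 m².
Resultant F = γ·h_c·A = 11.13435 × 0.91 × 1.53 = 15.5024 kN.
I_c = b·h³/12 = 1.7 × 0.9³/12 = 0.103275 m⁴.
Centre of pressure: y_p = y_c + I_c/(y_c·A) = 0.91 + 0.103275/(0.91 × 1.53) = 0.91 + 0.0741758 = 0.984176 m along the plane.

h_p = 0.984 m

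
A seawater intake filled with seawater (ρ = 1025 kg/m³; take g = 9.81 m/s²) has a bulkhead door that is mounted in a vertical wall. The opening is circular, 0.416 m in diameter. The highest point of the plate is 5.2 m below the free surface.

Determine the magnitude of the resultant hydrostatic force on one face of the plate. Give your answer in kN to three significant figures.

F ≈ 7.39 kN

γ = ρg = 1025 × 9.81 / 1000 = 10.05525 kN/m³.
The centroid is at the centre, 0.208 m below the top of the plate, so the centroid depth is h_c = 5.2 + 0.208 = 5.408 m.
A = π(0.208)² = 0.135918 m².
Resultant F = γ·h_c·A = 10.05525 × 5.408 × 0.135918 = 7.39106 kN.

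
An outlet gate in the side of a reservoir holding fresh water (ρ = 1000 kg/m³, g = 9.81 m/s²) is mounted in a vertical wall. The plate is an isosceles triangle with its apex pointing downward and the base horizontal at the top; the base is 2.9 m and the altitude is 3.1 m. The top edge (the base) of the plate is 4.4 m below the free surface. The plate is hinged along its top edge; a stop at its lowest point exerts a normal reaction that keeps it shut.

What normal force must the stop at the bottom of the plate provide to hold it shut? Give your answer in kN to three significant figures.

γ = ρg = 1000 × 9.81 = 9810 N/m³ = 9.81 kN/m³.
With the apex down, the centroid sits h/3 = 3.1/3 = 1.03333 m below the base (the top edge), so the centroid depth is h_c = 4.4 + 1.03333 = 5.43333 m.
A = ½ × 2.9 × 3.1 = 4.495 m².
Resultant F = γ·h_c·A = 9.81 × 5.43333 × 4.495 = 239.588 kN.
I_c = b·h³/36 = 2.9 × 3.1³/36 = 2.39983 m⁴.
Centre of pressure: y_p = y_c + I_c/(y_c·A) = 5.43333 + 2.39983/(5.43333 × 4.495) = 5.43333 + 0.0982618 = 5.53159 m along the plane.
The resultant acts 1.03333 + 0.0982618 = 1.13159 m (along the plate) below the hinge at the top edge, so the moment about the hinge is M = F × 1.13159 = 239.588 × 1.13159 = 271.115 kN·m.
A normal force at the bottom, 3.1 m from the hinge, must supply this moment: P = 271.115/3.1 = 87.4565 kN.

P ≈ 87.5 kN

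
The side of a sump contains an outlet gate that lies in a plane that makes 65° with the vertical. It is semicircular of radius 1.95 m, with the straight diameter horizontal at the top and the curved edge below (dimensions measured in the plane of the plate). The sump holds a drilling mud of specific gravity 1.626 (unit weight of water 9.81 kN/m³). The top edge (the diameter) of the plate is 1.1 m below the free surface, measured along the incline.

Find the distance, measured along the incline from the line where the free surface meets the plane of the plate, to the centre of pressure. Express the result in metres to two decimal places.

γ = 1.626 × 9.81 = 15.95106 kN/m³.
The plate makes 65° with the vertical, i.e. θ = 90° − 65° = 25° to the horizontal. Measuring y along the incline from the free-surface line, vertical depth h = y·sinθ with sinθ = 0.422618.
The centroid of a semicircle lies 4r/(3π) = 0.827606 m from the diameter, here below the top edge, so y_c = 1.1 + 0.827606 = 1.92761 m and h_c = 1.92761 × 0.422618 = 0.814643 m.
A = πr²/2 = π × 1.95²/2 = 5.97295 m².
Resultant F = γ·h_c·A = 15.95106 × 0.814643 × 5.97295 = 77.615 kN.
I_c = (π/8 − 8/(9π))·r⁴ = 0.109757 × 1.95⁴ = 1.58698 m⁴.
Centre of pressure: y_p = y_c + I_c/(y_c·A) = 1.92761 + 1.58698/(1.92761 × 5.97295) = 1.92761 + 0.137836 = 2.06545 m along the plane.

y_p = 2.07 m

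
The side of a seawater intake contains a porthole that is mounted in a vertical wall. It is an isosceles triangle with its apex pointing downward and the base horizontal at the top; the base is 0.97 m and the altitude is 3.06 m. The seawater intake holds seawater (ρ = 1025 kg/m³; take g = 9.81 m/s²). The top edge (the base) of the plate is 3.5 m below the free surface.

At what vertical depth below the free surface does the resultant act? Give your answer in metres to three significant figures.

γ = ρg = 1025 × 9.81 / 1000 = 10.05525 kN/m³.
With the apex down, the centroid sits h/3 = 3.06/3 = 1.02 m below the base (the top edge), so the centroid depth is h_c = 3.5 + 1.02 = 4.52 m.
A = ½ × 0.97 × 3.06 = 1.4841 m².
Resultant F = γ·h_c·A = 10.05525 × 4.52 × 1.4841 = 67.4519 kN.
I_c = b·h³/36 = 0.97 × 3.06³/36 = 0.772029 m⁴.
Centre of pressure: y_p = y_c + I_c/(y_c·A) = 4.52 + 0.772029/(4.52 × 1.4841) = 4.52 + 0.115089 = 4.63509 m along the plane.

h_p = 4.64 m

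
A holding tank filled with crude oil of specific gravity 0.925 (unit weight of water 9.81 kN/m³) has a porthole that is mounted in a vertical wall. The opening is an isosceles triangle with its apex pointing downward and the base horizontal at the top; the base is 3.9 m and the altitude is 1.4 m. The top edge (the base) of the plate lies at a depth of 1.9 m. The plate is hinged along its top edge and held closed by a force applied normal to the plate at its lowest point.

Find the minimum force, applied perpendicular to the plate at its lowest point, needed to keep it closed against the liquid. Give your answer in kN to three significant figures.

P ≈ 21.5 kN

γ = 0.925 × 9.81 = 9.07425 kN/m³.
With the apex down, the centroid sits h/3 = 1.4/3 = 0.466667 m below the base (the top edge), so the centroid depth is h_c = 1.9 + 0.466667 = 2.36667 m.
A = ½ × 3.9 × 1.4 = 2.73 m².
Resultant F = γ·h_c·A = 9.07425 × 2.36667 × 2.73 = 58.6288 kN.
I_c = b·h³/36 = 3.9 × 1.4³/36 = 0.297267 m⁴.
Centre of pressure: y_p = y_c + I_c/(y_c·A) = 2.36667 + 0.297267/(2.36667 × 2.73) = 2.36667 + 0.0460094 = 2.41268 m along the plane.
The resultant acts 0.466667 + 0.0460094 = 0.512676 m (along the plate) below the hinge at the top edge, so the moment about the hinge is M = F × 0.512676 = 58.6288 × 0.512676 = 30.0576 kN·m.
A normal force at the bottom, 1.4 m from the hinge, must supply this moment: P = 30.0576/1.4 = 21.4697 kN.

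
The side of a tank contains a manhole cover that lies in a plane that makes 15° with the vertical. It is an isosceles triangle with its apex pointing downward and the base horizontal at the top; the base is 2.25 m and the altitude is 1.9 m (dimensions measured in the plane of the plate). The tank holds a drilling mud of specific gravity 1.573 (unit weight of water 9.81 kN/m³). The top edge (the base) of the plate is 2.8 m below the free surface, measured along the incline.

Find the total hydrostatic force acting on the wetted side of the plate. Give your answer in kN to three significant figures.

γ = 1.573 × 9.81 = 15.43113 kN/m³.
The plate makes 15° with the vertical, i.e. θ = 90° − 15° = 75° to the horizontal. Measuring y along the incline from the free-surface line, vertical depth h = y·sinθ with sinθ = 0.965926.
With the apex down, the centroid sits h/3 = 1.9/3 = 0.633333 m below the base (the top edge), so y_c = 2.8 + 0.633333 = 3.43333 m and h_c = 3.43333 × 0.965926 = 3.31634 m.
A = ½ × 2.25 × 1.9 = 2.1375 m².
Resultant F = γ·h_c·A = 15.43113 × 3.31634 × 2.1375 = 109.386 kN.

F ≈ 109 kN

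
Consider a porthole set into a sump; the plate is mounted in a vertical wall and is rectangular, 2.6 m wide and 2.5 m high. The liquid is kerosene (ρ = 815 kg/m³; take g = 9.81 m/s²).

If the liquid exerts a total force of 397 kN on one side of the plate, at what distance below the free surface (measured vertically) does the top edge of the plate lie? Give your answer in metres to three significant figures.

γ = ρg = 815 × 9.81 / 1000 = 7.99515 kN/m³.
A = 2.6 × 2.5 = 6.5 m².
From F = γ·h_c·A, the centroid depth is h_c = 397/(7.99515 × 6.5) = 7.63925 m.
The centroid lies 2.5/2 = 1.25 m below the top edge, so the top edge sits at h_top = 7.63925 − 1.25 = 6.38925 m below the surface.

d_top ≈ 6.39 m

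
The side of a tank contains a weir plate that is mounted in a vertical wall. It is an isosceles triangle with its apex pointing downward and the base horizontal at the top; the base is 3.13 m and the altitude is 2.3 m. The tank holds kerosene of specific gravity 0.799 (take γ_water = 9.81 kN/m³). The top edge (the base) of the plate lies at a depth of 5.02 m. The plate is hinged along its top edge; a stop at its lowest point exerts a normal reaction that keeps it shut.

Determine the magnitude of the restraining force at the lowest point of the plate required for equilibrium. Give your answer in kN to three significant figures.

P ≈ 58.0 kN

γ = 0.799 × 9.81 = 7.83819 kN/m³.
With the apex down, the centroid sits h/3 = 2.3/3 = 0.766667 m below the base (the top edge), so the centroid depth is h_c = 5.02 + 0.766667 = 5.78667 m.
A = ½ × 3.13 × 2.3 = 3.5995 m².
Resultant F = γ·h_c·A = 7.83819 × 5.78667 × 3.5995 = 163.263 kN.
I_c = b·h³/36 = 3.13 × 2.3³/36 = 1.05785 m⁴.
Centre of pressure: y_p = y_c + I_c/(y_c·A) = 5.78667 + 1.05785/(5.78667 × 3.5995) = 5.78667 + 0.0507871 = 5.83746 m along the plane.
The resultant acts 0.766667 + 0.0507871 = 0.817454 m (along the plate) below the hinge at the top edge, so the moment about the hinge is M = F × 0.817454 = 163.263 × 0.817454 = 133.46 kN·m.
A normal force at the bottom, 2.3 m from the hinge, must supply this moment: P = 133.46/2.3 = 58.0261 kN.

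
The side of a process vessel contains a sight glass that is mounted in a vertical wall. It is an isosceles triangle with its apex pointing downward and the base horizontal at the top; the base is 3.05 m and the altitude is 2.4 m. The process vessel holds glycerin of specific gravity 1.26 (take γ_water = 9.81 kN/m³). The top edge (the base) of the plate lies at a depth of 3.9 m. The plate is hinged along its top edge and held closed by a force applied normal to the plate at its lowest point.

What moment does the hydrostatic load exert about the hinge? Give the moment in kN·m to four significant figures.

M ≈ 184.6 kN·m

γ = 1.26 × 9.81 = 12.3606 kN/m³.
With the apex down, the centroid sits h/3 = 2.4/3 = 0.8 m below the base (the top edge), so the centroid depth is h_c = 3.9 + 0.8 = 4.7 m.
A = ½ × 3.05 × 2.4 = 3.66 m².
Resultant F = γ·h_c·A = 12.3606 × 4.7 × 3.66 = 212.627 kN.
I_c = b·h³/36 = 3.05 × 2.4³/36 = 1.1712 m⁴.
Centre of pressure: y_p = y_c + I_c/(y_c·A) = 4.7 + 1.1712/(4.7 × 3.66) = 4.7 + 0.0680851 = 4.76809 m along the plane.
The resultant acts 0.8 + 0.0680851 = 0.868085 m (along the plate) below the hinge at the top edge, so the moment about the hinge is M = F × 0.868085 = 212.627 × 0.868085 = 184.578 kN·m.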